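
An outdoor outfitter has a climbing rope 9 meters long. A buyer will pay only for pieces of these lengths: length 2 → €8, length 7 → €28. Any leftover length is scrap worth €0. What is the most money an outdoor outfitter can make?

36

Consider every possible first cut. r[k] is the best of p[i]+r[k−i] over all sellable i≤k.
r[1] = 0
r[2] = 8
r[3] = 8
r[4] = 16  (first piece 2, then r[2]=8)
r[5] = 16
r[6] = 24  (first piece 2, then r[4]=16)
r[7] = max(8+16, 28+0) = 28
r[8] = max(8+24, 28+0) = 32
r[9] = max(8+28, 28+8) = 36
One optimal cutting: 7 + 2 → €36.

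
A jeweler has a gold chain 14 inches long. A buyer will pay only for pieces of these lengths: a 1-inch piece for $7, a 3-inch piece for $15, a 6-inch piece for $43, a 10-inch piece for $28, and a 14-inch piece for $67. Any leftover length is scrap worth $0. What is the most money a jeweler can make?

Build f[k] bottom-up: f[k] = max over allowed piece i of (p[i] + f[k−i]).
f[1] = 7
f[2] = 14  (first piece 1, then f[1]=7)
f[3] = max(7+14, 15+0) = 21
f[4] = max(7+21, 15+7) = 28
f[5] = max(7+28, 15+14) = 35
f[6] = max(7+35, 15+21, 43+0) = 43
f[7] = max(7+43, 15+28, 43+7) = 50
f[8] = max(7+50, 15+35, 43+14) = 57
f[9] = max(7+57, 15+43, 43+21) = 64
f[10] = max(7+64, 15+50, 43+28, 28+0) = 71
f[11] = max(7+71, 15+57, 43+35, 28+7) = 78
f[12] = max(7+78, 15+64, 43+43, 28+14) = 86
f[13] = max(7+86, 15+71, 43+50, 28+21) = 93
f[14] = max(7+93, 15+78, 43+57, 28+28, 67+0) = 100
One optimal cutting: 6 + 6 + 1 + 1 → $100.

100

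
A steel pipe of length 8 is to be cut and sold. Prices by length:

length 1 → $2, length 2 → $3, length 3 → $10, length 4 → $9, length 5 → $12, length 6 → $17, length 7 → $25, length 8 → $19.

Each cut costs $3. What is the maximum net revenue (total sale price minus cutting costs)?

Consider every possible first cut. r[k] is the best of p[i]+r[k−i] over all sellable i≤k, charging 3 whenever i<k.
r[1] = 2
r[2] = 3
r[3] = 10
r[4] = 9  (first piece 1, then r[3]=10)
r[5] = 12
r[6] = 17  (first piece 3, then r[3]=10)
r[7] = 25
r[8] = 24  (first piece 1, then r[7]=25)
One optimal plan: pieces 7 + 1 (1 cut) → $27 − $3 = $24.

24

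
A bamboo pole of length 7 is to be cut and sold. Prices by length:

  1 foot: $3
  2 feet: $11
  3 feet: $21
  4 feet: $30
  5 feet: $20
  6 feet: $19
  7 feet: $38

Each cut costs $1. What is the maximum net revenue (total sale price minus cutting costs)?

50

Build net[k] bottom-up: net[k] = max over allowed piece i of (p[i] + net[k−i]) − 1 per cut.
net[1] = 3
net[2] = max(3+3-1, 11+0) = 11
net[3] = max(3+11-1, 11+3-1, 21+0) = 21
net[4] = max(3+21-1, 11+11-1, 21+3-1, 30+0) = 30
net[5] = max(3+30-1, 11+21-1, 21+11-1, 30+3-1, 20+0) = 32
net[6] = max(3+32-1, 11+30-1, 21+21-1, 30+11-1, 20+3-1, 19+0) = 41
net[7] = max(3+41-1, 11+32-1, 21+30-1, …, 19+3-1, 38+0) = 50
One optimal plan: pieces 4 + 3 (1 cut) → $51 − $1 = $50.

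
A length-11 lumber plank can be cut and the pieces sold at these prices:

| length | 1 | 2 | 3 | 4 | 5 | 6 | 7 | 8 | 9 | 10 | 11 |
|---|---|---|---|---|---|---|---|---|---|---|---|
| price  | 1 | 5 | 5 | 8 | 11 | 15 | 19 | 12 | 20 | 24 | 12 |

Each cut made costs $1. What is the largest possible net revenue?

27

Build r[k] bottom-up: r[k] = max over allowed piece i of (p[i] + r[k−i]) − 1 per cut.
r[1] = 1
r[2] = 5
r[3] = 5  (first piece 1, then r[2]=5)
r[4] = 9  (first piece 2, then r[2]=5)
r[5] = 11
r[6] = 15
r[7] = 19
r[8] = 19  (first piece 1, then r[7]=19)
r[9] = 23  (first piece 2, then r[7]=19)
r[10] = 24
r[11] = 27  (first piece 2, then r[9]=23)
One optimal plan: pieces 7 + 2 + 2 (2 cuts) → $29 − $2 = $27.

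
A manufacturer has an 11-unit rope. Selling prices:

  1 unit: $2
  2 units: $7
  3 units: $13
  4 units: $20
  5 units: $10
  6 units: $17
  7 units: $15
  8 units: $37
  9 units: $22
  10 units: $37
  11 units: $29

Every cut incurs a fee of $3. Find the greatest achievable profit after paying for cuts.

Let r[k] be the best obtainable value from length k. For each k, try every first piece i and keep the best of price[i] + r[k−i] minus the 3 cut fee when i<k.
r[1] = 2
r[2] = 7
r[3] = 13
r[4] = 20
r[5] = 19  (first piece 1, then r[4]=20)
r[6] = 24  (first piece 2, then r[4]=20)
r[7] = 30  (first piece 3, then r[4]=20)
r[8] = 37  (first piece 4, then r[4]=20)
r[9] = 36  (first piece 1, then r[8]=37)
r[10] = 41  (first piece 2, then r[8]=37)
r[11] = 47  (first piece 3, then r[8]=37)
One optimal plan: pieces 4 + 4 + 3 (2 cuts) → $53 − $6 = $47.

47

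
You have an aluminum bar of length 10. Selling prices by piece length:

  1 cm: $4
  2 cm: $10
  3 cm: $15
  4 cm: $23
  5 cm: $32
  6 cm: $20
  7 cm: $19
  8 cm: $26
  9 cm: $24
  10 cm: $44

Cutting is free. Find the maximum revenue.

64

Let r[k] be the best obtainable value from length k. For each k, try every first piece i and keep the best of price[i] + r[k−i].
r[1] = 4
r[2] = 10
r[3] = 15
r[4] = 23
r[5] = 32
r[6] = 36  (first piece 1, then r[5]=32)
r[7] = 42  (first piece 2, then r[5]=32)
r[8] = 47  (first piece 3, then r[5]=32)
r[9] = 55  (first piece 4, then r[5]=32)
r[10] = 64  (first piece 5, then r[5]=32)
One optimal cutting: 5 + 5 → $32 + $32 = $64.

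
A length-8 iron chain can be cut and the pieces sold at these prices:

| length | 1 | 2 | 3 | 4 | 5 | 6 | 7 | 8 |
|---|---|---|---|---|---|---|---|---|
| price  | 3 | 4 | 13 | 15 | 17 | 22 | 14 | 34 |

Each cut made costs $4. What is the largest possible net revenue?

Let r[k] be the best obtainable value from length k. For each k, try every first piece i and keep the best of price[i] + r[k−i] minus the 4 cut fee when i<k.
r[1] = 3
r[2] = 4
r[3] = 13
r[4] = 15
r[5] = 17
r[6] = 22  (first piece 3, then r[3]=13)
r[7] = 24  (first piece 3, then r[4]=15)
r[8] = 34
Best is to make no cuts and sell whole for $34.

34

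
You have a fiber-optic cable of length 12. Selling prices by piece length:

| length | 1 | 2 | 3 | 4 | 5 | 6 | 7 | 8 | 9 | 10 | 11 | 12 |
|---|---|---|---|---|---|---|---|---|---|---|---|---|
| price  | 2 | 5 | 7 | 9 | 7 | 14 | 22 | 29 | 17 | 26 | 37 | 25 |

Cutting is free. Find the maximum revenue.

Consider every possible first cut. R[k] is the best of p[i]+R[k−i] over all sellable i≤k.
R[1] = 2
R[2] = 5
R[3] = 7  (first piece 1, then R[2]=5)
R[4] = 10  (first piece 2, then R[2]=5)
R[5] = 12  (first piece 1, then R[4]=10)
R[6] = 15  (first piece 2, then R[4]=10)
R[7] = 22
R[8] = 29
R[9] = 31  (first piece 1, then R[8]=29)
R[10] = 34  (first piece 2, then R[8]=29)
R[11] = 37
R[12] = 39  (first piece 1, then R[11]=37)
One optimal cutting: 11 + 1 → $37 + $2 = $39.

39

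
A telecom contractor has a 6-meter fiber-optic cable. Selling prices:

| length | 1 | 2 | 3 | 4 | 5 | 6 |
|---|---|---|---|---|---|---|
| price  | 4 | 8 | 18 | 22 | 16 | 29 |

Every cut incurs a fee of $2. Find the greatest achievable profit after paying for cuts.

Consider every possible first cut. v[k] is the best of p[i]+v[k−i] over all sellable i≤k, charging 2 whenever i<k.
v[1] = 4
v[2] = 8
v[3] = 18
v[4] = 22
v[5] = 24  (first piece 1, then v[4]=22)
v[6] = 34  (first piece 3, then v[3]=18)
One optimal plan: pieces 3 + 3 (1 cut) → $36 − $2 = $34.

34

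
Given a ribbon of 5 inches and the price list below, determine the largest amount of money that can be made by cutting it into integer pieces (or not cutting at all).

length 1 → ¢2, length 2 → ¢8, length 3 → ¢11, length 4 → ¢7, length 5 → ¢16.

19

Let best[k] be the best obtainable value from length k. For each k, try every first piece i and keep the best of price[i] + best[k−i].
best[1] = 2
best[2] = max(2+2, 8+0) = 8
best[3] = max(2+8, 8+2, 11+0) = 11
best[4] = max(2+11, 8+8, 11+2, 7+0) = 16
best[5] = max(2+16, 8+11, 11+8, 7+2, 16+0) = 19
One optimal cutting: 3 + 2 → ¢11 + ¢8 = ¢19.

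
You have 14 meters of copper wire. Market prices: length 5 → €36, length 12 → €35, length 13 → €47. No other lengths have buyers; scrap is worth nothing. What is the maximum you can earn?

72

Build best[k] bottom-up: best[k] = max over allowed piece i of (p[i] + best[k−i]).
best[1] = 0
best[2] = 0
best[3] = 0
best[4] = 0
best[5] = 36
best[6] = 36
best[7] = 36
best[8] = 36
best[9] = 36
best[10] = 72  (first piece 5, then best[5]=36)
best[11] = 72
best[12] = max(36+36, 35+0) = 72
best[13] = max(36+36, 35+0, 47+0) = 72
best[14] = max(36+36, 35+0, 47+0) = 72
One optimal cutting: pieces 5 + 5 with 4 meters of scrap → €72.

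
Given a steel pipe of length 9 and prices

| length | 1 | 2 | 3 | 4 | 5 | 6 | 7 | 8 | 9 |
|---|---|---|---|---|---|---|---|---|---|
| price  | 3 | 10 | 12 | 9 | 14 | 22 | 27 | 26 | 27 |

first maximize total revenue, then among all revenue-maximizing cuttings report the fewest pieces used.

5

Consider every possible first cut. r[k] is the best of p[i]+r[k−i] over all sellable i≤k.
r[1] = 3
r[2] = max(3+3, 10+0) = 10
r[3] = max(3+10, 10+3, 12+0) = 13
r[4] = max(3+13, 10+10, 12+3, 9+0) = 20
r[5] = max(3+20, 10+13, 12+10, 9+3, 14+0) = 23
r[6] = max(3+23, 10+20, 12+13, 9+10, 14+3, 22+0) = 30
r[7] = max(3+30, 10+23, 12+20, …, 22+3, 27+0) = 33
r[8] = max(3+33, 10+30, 12+23, …, 27+3, 26+0) = 40
r[9] = max(3+40, 10+33, 12+30, …, 26+3, 27+0) = 43
Maximum revenue is $43.
Now minimize piece count subject to staying optimal: for each k, pieces[k] = 1 + min over i with p[i]+r[k−i]=r[k] of pieces[k−i].
pieces[6] = 3
pieces[7] = 4
pieces[8] = 4
pieces[9] = 5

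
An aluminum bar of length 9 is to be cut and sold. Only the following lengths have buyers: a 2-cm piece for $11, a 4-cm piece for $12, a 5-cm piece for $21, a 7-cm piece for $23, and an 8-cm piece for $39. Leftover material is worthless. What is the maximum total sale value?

Build best[k] bottom-up: best[k] = max over allowed piece i of (p[i] + best[k−i]).
best[1] = 0
best[2] = 11
best[3] = 11
best[4] = max(11+11, 12+0) = 22
best[5] = max(11+11, 12+0, 21+0) = 22
best[6] = max(11+22, 12+11, 21+0) = 33
best[7] = max(11+22, 12+11, 21+11, 23+0) = 33
best[8] = max(11+33, 12+22, 21+11, 23+0, 39+0) = 44
best[9] = max(11+33, 12+22, 21+22, 23+11, 39+0) = 44
One optimal cutting: pieces 2 + 2 + 2 + 2 with 1 cm of scrap → $44.

44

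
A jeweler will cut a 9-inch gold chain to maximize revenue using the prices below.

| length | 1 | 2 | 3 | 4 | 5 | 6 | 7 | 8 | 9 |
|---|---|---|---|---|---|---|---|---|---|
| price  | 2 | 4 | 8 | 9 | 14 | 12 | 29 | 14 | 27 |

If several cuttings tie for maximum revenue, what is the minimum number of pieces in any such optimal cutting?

2

Build r[k] bottom-up: r[k] = max over allowed piece i of (p[i] + r[k−i]).
r[1] = 2
r[2] = max(2+2, 4+0) = 4
r[3] = max(2+4, 4+2, 8+0) = 8
r[4] = max(2+8, 4+4, 8+2, 9+0) = 10
r[5] = max(2+10, 4+8, 8+4, 9+2, 14+0) = 14
r[6] = max(2+14, 4+10, 8+8, 9+4, 14+2, 12+0) = 16
r[7] = max(2+16, 4+14, 8+10, …, 12+2, 29+0) = 29
r[8] = max(2+29, 4+16, 8+14, …, 29+2, 14+0) = 31
r[9] = max(2+31, 4+29, 8+16, …, 14+2, 27+0) = 33
Maximum revenue is $33.
Now minimize piece count subject to staying optimal: for each k, pieces[k] = 1 + min over i with p[i]+r[k−i]=r[k] of pieces[k−i].
pieces[6] = 2
pieces[7] = 1
pieces[8] = 2
pieces[9] = 2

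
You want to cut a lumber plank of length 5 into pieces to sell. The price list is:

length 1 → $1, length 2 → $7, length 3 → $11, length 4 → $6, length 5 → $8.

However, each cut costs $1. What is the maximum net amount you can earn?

Let net[k] be the best obtainable value from length k. For each k, try every first piece i and keep the best of price[i] + net[k−i] minus the 1 cut fee when i<k.
net[1] = 1
net[2] = 7
net[3] = 11
net[4] = 13  (first piece 2, then net[2]=7)
net[5] = 17  (first piece 2, then net[3]=11)
One optimal plan: pieces 3 + 2 (1 cut) → $18 − $1 = $17.

17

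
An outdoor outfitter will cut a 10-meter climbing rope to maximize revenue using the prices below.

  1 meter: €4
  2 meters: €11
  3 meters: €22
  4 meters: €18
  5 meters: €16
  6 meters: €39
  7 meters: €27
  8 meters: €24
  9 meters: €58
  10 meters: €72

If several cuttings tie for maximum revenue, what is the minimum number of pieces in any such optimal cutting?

1

Build r[k] bottom-up: r[k] = max over allowed piece i of (p[i] + r[k−i]).
r[1] = 4
r[2] = 11
r[3] = 22
r[4] = 26  (first piece 1, then r[3]=22)
r[5] = 33  (first piece 2, then r[3]=22)
r[6] = 44  (first piece 3, then r[3]=22)
r[7] = 48  (first piece 1, then r[6]=44)
r[8] = 55  (first piece 2, then r[6]=44)
r[9] = 66  (first piece 3, then r[6]=44)
r[10] = 72
Maximum revenue is €72.
Now minimize piece count subject to staying optimal: for each k, pieces[k] = 1 + min over i with p[i]+r[k−i]=r[k] of pieces[k−i].
pieces[7] = 3
pieces[8] = 3
pieces[9] = 3
pieces[10] = 1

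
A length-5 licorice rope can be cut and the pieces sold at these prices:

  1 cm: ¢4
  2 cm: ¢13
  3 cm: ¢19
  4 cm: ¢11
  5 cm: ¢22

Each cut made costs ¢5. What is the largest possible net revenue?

27

Let net[k] be the best obtainable value from length k. For each k, try every first piece i and keep the best of price[i] + net[k−i] minus the 5 cut fee when i<k.
net[1] = 4
net[2] = 13
net[3] = 19
net[4] = 21  (first piece 2, then net[2]=13)
net[5] = 27  (first piece 2, then net[3]=19)
One optimal plan: pieces 3 + 2 (1 cut) → ¢32 − ¢5 = ¢27.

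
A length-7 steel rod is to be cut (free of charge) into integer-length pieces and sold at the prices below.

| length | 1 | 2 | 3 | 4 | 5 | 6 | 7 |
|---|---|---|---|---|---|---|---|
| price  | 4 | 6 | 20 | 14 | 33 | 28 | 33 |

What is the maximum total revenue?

Build r[k] bottom-up: r[k] = max over allowed piece i of (p[i] + r[k−i]).
r[1] = 4
r[2] = 8  (first piece 1, then r[1]=4)
r[3] = 20
r[4] = 24  (first piece 1, then r[3]=20)
r[5] = 33
r[6] = 40  (first piece 3, then r[3]=20)
r[7] = 44  (first piece 1, then r[6]=40)
One optimal cutting: 3 + 3 + 1 → $20 + $20 + $4 = $44.

44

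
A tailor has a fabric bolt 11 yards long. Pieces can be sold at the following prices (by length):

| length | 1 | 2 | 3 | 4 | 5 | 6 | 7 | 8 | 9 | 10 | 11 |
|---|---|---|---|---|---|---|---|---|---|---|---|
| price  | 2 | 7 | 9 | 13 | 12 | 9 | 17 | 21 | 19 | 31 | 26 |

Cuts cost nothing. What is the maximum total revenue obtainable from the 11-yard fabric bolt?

Let R[k] be the best obtainable value from length k. For each k, try every first piece i and keep the best of price[i] + R[k−i].
R[1] = 2
R[2] = max(2+2, 7+0) = 7
R[3] = max(2+7, 7+2, 9+0) = 9
R[4] = max(2+9, 7+7, 9+2, 13+0) = 14
R[5] = max(2+14, 7+9, 9+7, 13+2, 12+0) = 16
R[6] = max(2+16, 7+14, 9+9, 13+7, 12+2, 9+0) = 21
R[7] = max(2+21, 7+16, 9+14, …, 9+2, 17+0) = 23
R[8] = max(2+23, 7+21, 9+16, …, 17+2, 21+0) = 28
R[9] = max(2+28, 7+23, 9+21, …, 21+2, 19+0) = 30
R[10] = max(2+30, 7+28, 9+23, …, 19+2, 31+0) = 35
R[11] = max(2+35, 7+30, 9+28, …, 31+2, 26+0) = 37
One optimal cutting: 2 + 2 + 2 + 2 + 2 + 1 → $7 + $7 + $7 + $7 + $7 + $2 = $37.

37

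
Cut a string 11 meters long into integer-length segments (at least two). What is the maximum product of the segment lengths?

Define prod[k] = max over 1≤i<k of i · max(k−i, prod[k−i]); the inner max lets the remainder stay uncut if that's better.
Small cases: prod[2]=1, prod[3]=2, prod[4]=4, prod[5]=6.
prod[6] = 3*max(3,2) = 3*3 = 9
prod[7] = 2*max(5,6) = 2*6 = 12
prod[8] = 2*max(6,9) = 2*9 = 18
prod[9] = 3*max(6,9) = 3*9 = 27
prod[10] = 2*max(8,18) = 2*18 = 36
prod[11] = 2*max(9,27) = 2*27 = 54
One optimal split: 3 + 3 + 3 + 2; product 3*3*3*2 = 54.

54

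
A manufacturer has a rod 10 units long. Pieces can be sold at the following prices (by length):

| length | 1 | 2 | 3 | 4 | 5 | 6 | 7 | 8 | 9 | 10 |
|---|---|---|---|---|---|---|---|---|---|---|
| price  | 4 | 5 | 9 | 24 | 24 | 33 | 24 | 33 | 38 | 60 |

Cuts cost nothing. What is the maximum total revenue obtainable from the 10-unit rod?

Let R[k] be the best obtainable value from length k. For each k, try every first piece i and keep the best of price[i] + R[k−i].
R[1] = 4
R[2] = max(4+4, 5+0) = 8
R[3] = max(4+8, 5+4, 9+0) = 12
R[4] = max(4+12, 5+8, 9+4, 24+0) = 24
R[5] = max(4+24, 5+12, 9+8, 24+4, 24+0) = 28
R[6] = max(4+28, 5+24, 9+12, 24+8, 24+4, 33+0) = 33
R[7] = max(4+33, 5+28, 9+24, …, 33+4, 24+0) = 37
R[8] = max(4+37, 5+33, 9+28, …, 24+4, 33+0) = 48
R[9] = max(4+48, 5+37, 9+33, …, 33+4, 38+0) = 52
R[10] = max(4+52, 5+48, 9+37, …, 38+4, 60+0) = 60
Best is to sell the whole 10-unit piece uncut for €60.

60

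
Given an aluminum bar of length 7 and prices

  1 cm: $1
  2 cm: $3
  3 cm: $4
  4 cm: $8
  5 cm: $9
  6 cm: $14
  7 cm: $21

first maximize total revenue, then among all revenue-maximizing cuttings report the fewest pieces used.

1

Let r[k] be the best obtainable value from length k. For each k, try every first piece i and keep the best of price[i] + r[k−i].
r[1] = 1
r[2] = max(1+1, 3+0) = 3
r[3] = max(1+3, 3+1, 4+0) = 4
r[4] = max(1+4, 3+3, 4+1, 8+0) = 8
r[5] = max(1+8, 3+4, 4+3, 8+1, 9+0) = 9
r[6] = max(1+9, 3+8, 4+4, 8+3, 9+1, 14+0) = 14
r[7] = max(1+14, 3+9, 4+8, …, 14+1, 21+0) = 21
Maximum revenue is $21.
Now minimize piece count subject to staying optimal: for each k, pieces[k] = 1 + min over i with p[i]+r[k−i]=r[k] of pieces[k−i].
pieces[4] = 1
pieces[5] = 1
pieces[6] = 1
pieces[7] = 1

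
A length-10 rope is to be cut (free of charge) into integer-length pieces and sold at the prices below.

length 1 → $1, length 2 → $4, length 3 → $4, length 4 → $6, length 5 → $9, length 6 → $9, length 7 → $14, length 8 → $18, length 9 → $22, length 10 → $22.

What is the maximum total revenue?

23

Consider every possible first cut. v[k] is the best of p[i]+v[k−i] over all sellable i≤k.
v[1] = 1
v[2] = 4
v[3] = 5  (first piece 1, then v[2]=4)
v[4] = 8  (first piece 2, then v[2]=4)
v[5] = 9  (first piece 1, then v[4]=8)
v[6] = 12  (first piece 2, then v[4]=8)
v[7] = 14
v[8] = 18
v[9] = 22
v[10] = 23  (first piece 1, then v[9]=22)
One optimal cutting: 9 + 1 → $22 + $1 = $23.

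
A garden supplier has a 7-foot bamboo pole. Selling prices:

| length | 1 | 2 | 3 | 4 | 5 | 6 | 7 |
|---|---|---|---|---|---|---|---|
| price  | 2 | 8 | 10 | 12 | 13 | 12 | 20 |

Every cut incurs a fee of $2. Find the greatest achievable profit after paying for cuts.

Consider every possible first cut. v[k] is the best of p[i]+v[k−i] over all sellable i≤k, charging 2 whenever i<k.
v[1] = 2
v[2] = max(2+2-2, 8+0) = 8
v[3] = max(2+8-2, 8+2-2, 10+0) = 10
v[4] = max(2+10-2, 8+8-2, 10+2-2, 12+0) = 14
v[5] = max(2+14-2, 8+10-2, 10+8-2, 12+2-2, 13+0) = 16
v[6] = max(2+16-2, 8+14-2, 10+10-2, 12+8-2, 13+2-2, 12+0) = 20
v[7] = max(2+20-2, 8+16-2, 10+14-2, …, 12+2-2, 20+0) = 22
One optimal plan: pieces 3 + 2 + 2 (2 cuts) → $26 − $4 = $22.

22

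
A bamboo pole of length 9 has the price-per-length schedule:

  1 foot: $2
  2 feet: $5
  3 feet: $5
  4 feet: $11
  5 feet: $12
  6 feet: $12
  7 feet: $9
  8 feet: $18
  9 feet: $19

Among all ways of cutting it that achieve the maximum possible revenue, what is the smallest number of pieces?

3

Consider every possible first cut. r[k] is the best of p[i]+r[k−i] over all sellable i≤k.
r[1] = 2
r[2] = max(2+2, 5+0) = 5
r[3] = max(2+5, 5+2, 5+0) = 7
r[4] = max(2+7, 5+5, 5+2, 11+0) = 11
r[5] = max(2+11, 5+7, 5+5, 11+2, 12+0) = 13
r[6] = max(2+13, 5+11, 5+7, 11+5, 12+2, 12+0) = 16
r[7] = max(2+16, 5+13, 5+11, …, 12+2, 9+0) = 18
r[8] = max(2+18, 5+16, 5+13, …, 9+2, 18+0) = 22
r[9] = max(2+22, 5+18, 5+16, …, 18+2, 19+0) = 24
Maximum revenue is $24.
Now minimize piece count subject to staying optimal: for each k, pieces[k] = 1 + min over i with p[i]+r[k−i]=r[k] of pieces[k−i].
pieces[6] = 2
pieces[7] = 3
pieces[8] = 2
pieces[9] = 3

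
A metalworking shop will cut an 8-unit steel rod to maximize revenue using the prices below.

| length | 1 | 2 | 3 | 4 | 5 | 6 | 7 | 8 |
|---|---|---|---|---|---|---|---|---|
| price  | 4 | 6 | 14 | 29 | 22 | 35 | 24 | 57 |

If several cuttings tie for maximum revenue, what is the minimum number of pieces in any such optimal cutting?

Consider every possible first cut. r[k] is the best of p[i]+r[k−i] over all sellable i≤k.
r[1] = 4
r[2] = max(4+4, 6+0) = 8
r[3] = max(4+8, 6+4, 14+0) = 14
r[4] = max(4+14, 6+8, 14+4, 29+0) = 29
r[5] = max(4+29, 6+14, 14+8, 29+4, 22+0) = 33
r[6] = max(4+33, 6+29, 14+14, 29+8, 22+4, 35+0) = 37
r[7] = max(4+37, 6+33, 14+29, …, 35+4, 24+0) = 43
r[8] = max(4+43, 6+37, 14+33, …, 24+4, 57+0) = 58
Maximum revenue is $58.
Now minimize piece count subject to staying optimal: for each k, pieces[k] = 1 + min over i with p[i]+r[k−i]=r[k] of pieces[k−i].
pieces[5] = 2
pieces[6] = 3
pieces[7] = 2
pieces[8] = 2

2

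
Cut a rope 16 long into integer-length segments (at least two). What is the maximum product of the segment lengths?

Define P[k] = max over 1≤i<k of i · max(k−i, P[k−i]); the inner max lets the remainder stay uncut if that's better.
P[2] = 1×max(1,0) = 1×1 = 1
P[3] = 1×max(2,1) = 1×2 = 2
P[4] = 2×max(2,1) = 2×2 = 4
P[5] = 2×max(3,2) = 2×3 = 6
P[6] = 3×max(3,2) = 3×3 = 9
P[7] = 2×max(5,6) = 2×6 = 12
P[8] = 2×max(6,9) = 2×9 = 18
P[9] = 3×max(6,9) = 3×9 = 27
P[10] = 2×max(8,18) = 2×18 = 36
P[11] = 2×max(9,27) = 2×27 = 54
P[12] = 3×max(9,27) = 3×27 = 81
P[13] = 2×max(11,54) = 2×54 = 108
P[14] = 2×max(12,81) = 2×81 = 162
P[15] = 3×max(12,81) = 3×81 = 243
P[16] = 2×max(14,162) = 2×162 = 324
One optimal split: 3 + 3 + 3 + 3 + 2 + 2; product 3×3×3×3×2×2 = 324.

324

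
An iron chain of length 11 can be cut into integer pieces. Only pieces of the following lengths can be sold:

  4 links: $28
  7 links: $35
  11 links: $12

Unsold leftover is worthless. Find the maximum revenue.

63

Build best[k] bottom-up: best[k] = max over allowed piece i of (p[i] + best[k−i]).
best[1] = 0
best[2] = 0
best[3] = 0
best[4] = 28
best[5] = 28
best[6] = 28
best[7] = 35
best[8] = 56  (first piece 4, then best[4]=28)
best[9] = 56
best[10] = 56
best[11] = 63  (first piece 4, then best[7]=35)
One optimal cutting: 7 + 4 → $63.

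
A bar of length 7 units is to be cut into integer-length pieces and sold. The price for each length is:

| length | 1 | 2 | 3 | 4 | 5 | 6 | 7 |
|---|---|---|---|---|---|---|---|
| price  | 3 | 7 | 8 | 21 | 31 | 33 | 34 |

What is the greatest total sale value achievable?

Build v[k] bottom-up: v[k] = max over allowed piece i of (p[i] + v[k−i]).
v[1] = 3
v[2] = max(3+3, 7+0) = 7
v[3] = max(3+7, 7+3, 8+0) = 10
v[4] = max(3+10, 7+7, 8+3, 21+0) = 21
v[5] = max(3+21, 7+10, 8+7, 21+3, 31+0) = 31
v[6] = max(3+31, 7+21, 8+10, 21+7, 31+3, 33+0) = 34
v[7] = max(3+34, 7+31, 8+21, …, 33+3, 34+0) = 38
One optimal cutting: 5 + 2 → $31 + $7 = $38.

38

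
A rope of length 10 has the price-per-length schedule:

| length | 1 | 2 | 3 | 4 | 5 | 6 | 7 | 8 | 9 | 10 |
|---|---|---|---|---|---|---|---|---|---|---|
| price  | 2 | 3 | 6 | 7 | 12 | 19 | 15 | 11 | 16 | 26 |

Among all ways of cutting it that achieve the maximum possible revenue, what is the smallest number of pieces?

3

Consider every possible first cut. r[k] is the best of p[i]+r[k−i] over all sellable i≤k.
r[1] = 2
r[2] = max(2+2, 3+0) = 4
r[3] = max(2+4, 3+2, 6+0) = 6
r[4] = max(2+6, 3+4, 6+2, 7+0) = 8
r[5] = max(2+8, 3+6, 6+4, 7+2, 12+0) = 12
r[6] = max(2+12, 3+8, 6+6, 7+4, 12+2, 19+0) = 19
r[7] = max(2+19, 3+12, 6+8, …, 19+2, 15+0) = 21
r[8] = max(2+21, 3+19, 6+12, …, 15+2, 11+0) = 23
r[9] = max(2+23, 3+21, 6+19, …, 11+2, 16+0) = 25
r[10] = max(2+25, 3+23, 6+21, …, 16+2, 26+0) = 27
Maximum revenue is 27.
Now minimize piece count subject to staying optimal: for each k, pieces[k] = 1 + min over i with p[i]+r[k−i]=r[k] of pieces[k−i].
pieces[7] = 2
pieces[8] = 3
pieces[9] = 2
pieces[10] = 3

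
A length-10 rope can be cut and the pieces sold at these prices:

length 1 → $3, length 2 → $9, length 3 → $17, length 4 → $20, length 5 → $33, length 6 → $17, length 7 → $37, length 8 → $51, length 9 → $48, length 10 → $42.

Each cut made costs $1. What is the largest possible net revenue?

Let net[k] be the best obtainable value from length k. For each k, try every first piece i and keep the best of price[i] + net[k−i] minus the 1 cut fee when i<k.
net[1] = 3
net[2] = max(3+3-1, 9+0) = 9
net[3] = max(3+9-1, 9+3-1, 17+0) = 17
net[4] = max(3+17-1, 9+9-1, 17+3-1, 20+0) = 20
net[5] = max(3+20-1, 9+17-1, 17+9-1, 20+3-1, 33+0) = 33
net[6] = max(3+33-1, 9+20-1, 17+17-1, 20+9-1, 33+3-1, 17+0) = 35
net[7] = max(3+35-1, 9+33-1, 17+20-1, …, 17+3-1, 37+0) = 41
net[8] = max(3+41-1, 9+35-1, 17+33-1, …, 37+3-1, 51+0) = 51
net[9] = max(3+51-1, 9+41-1, 17+35-1, …, 51+3-1, 48+0) = 53
net[10] = max(3+53-1, 9+51-1, 17+41-1, …, 48+3-1, 42+0) = 65
One optimal plan: pieces 5 + 5 (1 cut) → $66 − $1 = $65.

65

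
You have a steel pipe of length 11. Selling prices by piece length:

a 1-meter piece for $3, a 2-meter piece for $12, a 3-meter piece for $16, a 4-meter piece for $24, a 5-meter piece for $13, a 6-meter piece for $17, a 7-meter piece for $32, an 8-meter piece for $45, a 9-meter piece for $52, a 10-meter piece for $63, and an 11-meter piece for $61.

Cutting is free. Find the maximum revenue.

66

Let v[k] be the best obtainable value from length k. For each k, try every first piece i and keep the best of price[i] + v[k−i].
v[1] = 3
v[2] = max(3+3, 12+0) = 12
v[3] = max(3+12, 12+3, 16+0) = 16
v[4] = max(3+16, 12+12, 16+3, 24+0) = 24
v[5] = max(3+24, 12+16, 16+12, 24+3, 13+0) = 28
v[6] = max(3+28, 12+24, 16+16, 24+12, 13+3, 17+0) = 36
v[7] = max(3+36, 12+28, 16+24, …, 17+3, 32+0) = 40
v[8] = max(3+40, 12+36, 16+28, …, 32+3, 45+0) = 48
v[9] = max(3+48, 12+40, 16+36, …, 45+3, 52+0) = 52
v[10] = max(3+52, 12+48, 16+40, …, 52+3, 63+0) = 63
v[11] = max(3+63, 12+52, 16+48, …, 63+3, 61+0) = 66
One optimal cutting: 10 + 1 → $63 + $3 = $66.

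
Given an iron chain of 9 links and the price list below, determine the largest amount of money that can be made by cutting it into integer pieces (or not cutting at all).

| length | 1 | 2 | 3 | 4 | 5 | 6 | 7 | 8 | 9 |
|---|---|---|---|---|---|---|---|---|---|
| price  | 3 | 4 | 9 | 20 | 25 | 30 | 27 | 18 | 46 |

Let R[k] be the best obtainable value from length k. For each k, try every first piece i and keep the best of price[i] + R[k−i].
R[1] = 3
R[2] = max(3+3, 4+0) = 6
R[3] = max(3+6, 4+3, 9+0) = 9
R[4] = max(3+9, 4+6, 9+3, 20+0) = 20
R[5] = max(3+20, 4+9, 9+6, 20+3, 25+0) = 25
R[6] = max(3+25, 4+20, 9+9, 20+6, 25+3, 30+0) = 30
R[7] = max(3+30, 4+25, 9+20, …, 30+3, 27+0) = 33
R[8] = max(3+33, 4+30, 9+25, …, 27+3, 18+0) = 40
R[9] = max(3+40, 4+33, 9+30, …, 18+3, 46+0) = 46
Best is to sell the whole 9-link piece uncut for $46.

46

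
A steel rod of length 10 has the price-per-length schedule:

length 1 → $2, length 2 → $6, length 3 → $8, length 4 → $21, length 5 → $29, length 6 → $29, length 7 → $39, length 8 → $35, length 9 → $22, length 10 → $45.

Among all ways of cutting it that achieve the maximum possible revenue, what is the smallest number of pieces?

2

Let r[k] be the best obtainable value from length k. For each k, try every first piece i and keep the best of price[i] + r[k−i].
r[1] = 2
r[2] = max(2+2, 6+0) = 6
r[3] = max(2+6, 6+2, 8+0) = 8
r[4] = max(2+8, 6+6, 8+2, 21+0) = 21
r[5] = max(2+21, 6+8, 8+6, 21+2, 29+0) = 29
r[6] = max(2+29, 6+21, 8+8, 21+6, 29+2, 29+0) = 31
r[7] = max(2+31, 6+29, 8+21, …, 29+2, 39+0) = 39
r[8] = max(2+39, 6+31, 8+29, …, 39+2, 35+0) = 42
r[9] = max(2+42, 6+39, 8+31, …, 35+2, 22+0) = 50
r[10] = max(2+50, 6+42, 8+39, …, 22+2, 45+0) = 58
Maximum revenue is $58.
Now minimize piece count subject to staying optimal: for each k, pieces[k] = 1 + min over i with p[i]+r[k−i]=r[k] of pieces[k−i].
pieces[7] = 1
pieces[8] = 2
pieces[9] = 2
pieces[10] = 2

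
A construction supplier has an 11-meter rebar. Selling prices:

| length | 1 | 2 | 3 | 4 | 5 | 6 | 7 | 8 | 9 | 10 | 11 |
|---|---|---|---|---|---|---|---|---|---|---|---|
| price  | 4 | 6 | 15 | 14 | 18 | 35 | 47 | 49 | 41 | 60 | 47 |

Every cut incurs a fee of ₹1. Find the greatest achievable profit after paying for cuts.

Build r[k] bottom-up: r[k] = max over allowed piece i of (p[i] + r[k−i]) − 1 per cut.
r[1] = 4
r[2] = 7  (first piece 1, then r[1]=4)
r[3] = 15
r[4] = 18  (first piece 1, then r[3]=15)
r[5] = 21  (first piece 1, then r[4]=18)
r[6] = 35
r[7] = 47
r[8] = 50  (first piece 1, then r[7]=47)
r[9] = 53  (first piece 1, then r[8]=50)
r[10] = 61  (first piece 3, then r[7]=47)
r[11] = 64  (first piece 1, then r[10]=61)
One optimal plan: pieces 7 + 3 + 1 (2 cuts) → ₹66 − ₹2 = ₹64.

64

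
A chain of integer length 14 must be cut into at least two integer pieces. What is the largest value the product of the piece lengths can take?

Define f[k] = max over 1≤i<k of i · max(k−i, f[k−i]); the inner max lets the remainder stay uncut if that's better.
f[2] = 1·max(1,0) = 1·1 = 1
f[3] = 1·max(2,1) = 1·2 = 2
f[4] = 2·max(2,1) = 2·2 = 4
f[5] = 2·max(3,2) = 2·3 = 6
f[6] = 3·max(3,2) = 3·3 = 9
f[7] = 2·max(5,6) = 2·6 = 12
f[8] = 2·max(6,9) = 2·9 = 18
f[9] = 3·max(6,9) = 3·9 = 27
f[10] = 2·max(8,18) = 2·18 = 36
f[11] = 2·max(9,27) = 2·27 = 54
f[12] = 3·max(9,27) = 3·27 = 81
f[13] = 2·max(11,54) = 2·54 = 108
f[14] = 2·max(12,81) = 2·81 = 162
One optimal split: 3 + 3 + 3 + 3 + 2; product 3·3·3·3·2 = 162.

162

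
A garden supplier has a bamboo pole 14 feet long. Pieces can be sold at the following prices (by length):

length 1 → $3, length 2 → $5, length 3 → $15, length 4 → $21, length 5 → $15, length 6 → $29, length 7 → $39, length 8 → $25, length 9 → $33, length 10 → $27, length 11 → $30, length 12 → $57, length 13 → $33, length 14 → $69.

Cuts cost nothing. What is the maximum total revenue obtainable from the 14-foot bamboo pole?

Consider every possible first cut. r[k] is the best of p[i]+r[k−i] over all sellable i≤k.
r[1] = 3
r[2] = 6  (first piece 1, then r[1]=3)
r[3] = 15
r[4] = 21
r[5] = 24  (first piece 1, then r[4]=21)
r[6] = 30  (first piece 3, then r[3]=15)
r[7] = 39
r[8] = 42  (first piece 1, then r[7]=39)
r[9] = 45  (first piece 1, then r[8]=42)
r[10] = 54  (first piece 3, then r[7]=39)
r[11] = 60  (first piece 4, then r[7]=39)
r[12] = 63  (first piece 1, then r[11]=60)
r[13] = 69  (first piece 3, then r[10]=54)
r[14] = 78  (first piece 7, then r[7]=39)
One optimal cutting: 7 + 7 → $39 + $39 = $78.

78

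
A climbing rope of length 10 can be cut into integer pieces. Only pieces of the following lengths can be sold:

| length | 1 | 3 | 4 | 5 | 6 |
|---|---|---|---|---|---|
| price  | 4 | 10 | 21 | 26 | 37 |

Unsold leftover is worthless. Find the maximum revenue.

58

Consider every possible first cut. r[k] is the best of p[i]+r[k−i] over all sellable i≤k.
r[1] = 4
r[2] = 8  (first piece 1, then r[1]=4)
r[3] = max(4+8, 10+0) = 12
r[4] = max(4+12, 10+4, 21+0) = 21
r[5] = max(4+21, 10+8, 21+4, 26+0) = 26
r[6] = max(4+26, 10+12, 21+8, 26+4, 37+0) = 37
r[7] = max(4+37, 10+21, 21+12, 26+8, 37+4) = 41
r[8] = max(4+41, 10+26, 21+21, 26+12, 37+8) = 45
r[9] = max(4+45, 10+37, 21+26, 26+21, 37+12) = 49
r[10] = max(4+49, 10+41, 21+37, 26+26, 37+21) = 58
One optimal cutting: 6 + 4 → €58.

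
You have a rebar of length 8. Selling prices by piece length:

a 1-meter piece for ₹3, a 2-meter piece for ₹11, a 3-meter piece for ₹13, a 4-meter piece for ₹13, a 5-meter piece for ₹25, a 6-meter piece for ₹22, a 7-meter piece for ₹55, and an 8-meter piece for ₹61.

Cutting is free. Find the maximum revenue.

Let best[k] be the best obtainable value from length k. For each k, try every first piece i and keep the best of price[i] + best[k−i].
best[1] = 3
best[2] = max(3+3, 11+0) = 11
best[3] = max(3+11, 11+3, 13+0) = 14
best[4] = max(3+14, 11+11, 13+3, 13+0) = 22
best[5] = max(3+22, 11+14, 13+11, 13+3, 25+0) = 25
best[6] = max(3+25, 11+22, 13+14, 13+11, 25+3, 22+0) = 33
best[7] = max(3+33, 11+25, 13+22, …, 22+3, 55+0) = 55
best[8] = max(3+55, 11+33, 13+25, …, 55+3, 61+0) = 61
Best is to sell the whole 8-meter piece uncut for ₹61.

61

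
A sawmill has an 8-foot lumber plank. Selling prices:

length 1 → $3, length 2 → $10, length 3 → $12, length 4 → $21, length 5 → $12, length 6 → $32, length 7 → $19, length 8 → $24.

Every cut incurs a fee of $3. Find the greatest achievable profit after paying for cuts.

Build v[k] bottom-up: v[k] = max over allowed piece i of (p[i] + v[k−i]) − 3 per cut.
v[1] = 3
v[2] = max(3+3-3, 10+0) = 10
v[3] = max(3+10-3, 10+3-3, 12+0) = 12
v[4] = max(3+12-3, 10+10-3, 12+3-3, 21+0) = 21
v[5] = max(3+21-3, 10+12-3, 12+10-3, 21+3-3, 12+0) = 21
v[6] = max(3+21-3, 10+21-3, 12+12-3, 21+10-3, 12+3-3, 32+0) = 32
v[7] = max(3+32-3, 10+21-3, 12+21-3, …, 32+3-3, 19+0) = 32
v[8] = max(3+32-3, 10+32-3, 12+21-3, …, 19+3-3, 24+0) = 39
One optimal plan: pieces 6 + 2 (1 cut) → $42 − $3 = $39.

39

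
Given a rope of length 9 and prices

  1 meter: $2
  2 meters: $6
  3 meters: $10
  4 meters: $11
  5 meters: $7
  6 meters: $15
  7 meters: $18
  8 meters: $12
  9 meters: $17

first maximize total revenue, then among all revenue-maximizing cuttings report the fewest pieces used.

Build r[k] bottom-up: r[k] = max over allowed piece i of (p[i] + r[k−i]).
r[1] = 2
r[2] = max(2+2, 6+0) = 6
r[3] = max(2+6, 6+2, 10+0) = 10
r[4] = max(2+10, 6+6, 10+2, 11+0) = 12
r[5] = max(2+12, 6+10, 10+6, 11+2, 7+0) = 16
r[6] = max(2+16, 6+12, 10+10, 11+6, 7+2, 15+0) = 20
r[7] = max(2+20, 6+16, 10+12, …, 15+2, 18+0) = 22
r[8] = max(2+22, 6+20, 10+16, …, 18+2, 12+0) = 26
r[9] = max(2+26, 6+22, 10+20, …, 12+2, 17+0) = 30
Maximum revenue is $30.
Now minimize piece count subject to staying optimal: for each k, pieces[k] = 1 + min over i with p[i]+r[k−i]=r[k] of pieces[k−i].
pieces[6] = 2
pieces[7] = 3
pieces[8] = 3
pieces[9] = 3

3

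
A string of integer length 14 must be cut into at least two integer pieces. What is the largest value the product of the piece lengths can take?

162

Define f[k] = max over 1≤i<k of i · max(k−i, f[k−i]); the inner max lets the remainder stay uncut if that's better.
f[2] = 1·max(1,0) = 1·1 = 1
f[3] = 1·max(2,1) = 1·2 = 2
f[4] = 2·max(2,1) = 2·2 = 4
f[5] = 2·max(3,2) = 2·3 = 6
f[6] = 3·max(3,2) = 3·3 = 9
f[7] = 2·max(5,6) = 2·6 = 12
f[8] = 2·max(6,9) = 2·9 = 18
f[9] = 3·max(6,9) = 3·9 = 27
f[10] = 2·max(8,18) = 2·18 = 36
f[11] = 2·max(9,27) = 2·27 = 54
f[12] = 3·max(9,27) = 3·27 = 81
f[13] = 2·max(11,54) = 2·54 = 108
f[14] = 2·max(12,81) = 2·81 = 162
One optimal split: 3 + 3 + 3 + 3 + 2; product 3·3·3·3·2 = 162.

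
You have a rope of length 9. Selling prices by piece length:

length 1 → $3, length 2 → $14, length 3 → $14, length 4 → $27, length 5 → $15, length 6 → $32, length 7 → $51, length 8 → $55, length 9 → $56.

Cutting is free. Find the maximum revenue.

Consider every possible first cut. v[k] is the best of p[i]+v[k−i] over all sellable i≤k.
v[1] = 3
v[2] = 14
v[3] = 17  (first piece 1, then v[2]=14)
v[4] = 28  (first piece 2, then v[2]=14)
v[5] = 31  (first piece 1, then v[4]=28)
v[6] = 42  (first piece 2, then v[4]=28)
v[7] = 51
v[8] = 56  (first piece 2, then v[6]=42)
v[9] = 65  (first piece 2, then v[7]=51)
One optimal cutting: 7 + 2 → $51 + $14 = $65.

65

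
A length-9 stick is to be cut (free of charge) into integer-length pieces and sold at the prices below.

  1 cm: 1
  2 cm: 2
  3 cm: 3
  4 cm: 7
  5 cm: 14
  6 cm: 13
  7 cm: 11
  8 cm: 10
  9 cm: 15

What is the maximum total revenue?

Build R[k] bottom-up: R[k] = max over allowed piece i of (p[i] + R[k−i]).
R[1] = 1
R[2] = max(1+1, 2+0) = 2
R[3] = max(1+2, 2+1, 3+0) = 3
R[4] = max(1+3, 2+2, 3+1, 7+0) = 7
R[5] = max(1+7, 2+3, 3+2, 7+1, 14+0) = 14
R[6] = max(1+14, 2+7, 3+3, 7+2, 14+1, 13+0) = 15
R[7] = max(1+15, 2+14, 3+7, …, 13+1, 11+0) = 16
R[8] = max(1+16, 2+15, 3+14, …, 11+1, 10+0) = 17
R[9] = max(1+17, 2+16, 3+15, …, 10+1, 15+0) = 21
One optimal cutting: 5 + 4 → 14 + 7 = 21.

21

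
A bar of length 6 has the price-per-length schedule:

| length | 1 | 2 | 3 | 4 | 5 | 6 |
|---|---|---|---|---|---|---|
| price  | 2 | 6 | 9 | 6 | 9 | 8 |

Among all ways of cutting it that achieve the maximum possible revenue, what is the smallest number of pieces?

Let r[k] be the best obtainable value from length k. For each k, try every first piece i and keep the best of price[i] + r[k−i].
r[1] = 2
r[2] = 6
r[3] = 9
r[4] = 12  (first piece 2, then r[2]=6)
r[5] = 15  (first piece 2, then r[3]=9)
r[6] = 18  (first piece 2, then r[4]=12)
Maximum revenue is 18.
Now minimize piece count subject to staying optimal: for each k, pieces[k] = 1 + min over i with p[i]+r[k−i]=r[k] of pieces[k−i].
pieces[3] = 1
pieces[4] = 2
pieces[5] = 2
pieces[6] = 2

2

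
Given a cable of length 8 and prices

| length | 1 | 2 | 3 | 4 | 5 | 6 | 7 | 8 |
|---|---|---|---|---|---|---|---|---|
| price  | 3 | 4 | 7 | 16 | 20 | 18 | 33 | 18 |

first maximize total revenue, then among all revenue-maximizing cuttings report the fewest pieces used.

Consider every possible first cut. r[k] is the best of p[i]+r[k−i] over all sellable i≤k.
r[1] = 3
r[2] = 6  (first piece 1, then r[1]=3)
r[3] = 9  (first piece 1, then r[2]=6)
r[4] = 16
r[5] = 20
r[6] = 23  (first piece 1, then r[5]=20)
r[7] = 33
r[8] = 36  (first piece 1, then r[7]=33)
Maximum revenue is 36.
Now minimize piece count subject to staying optimal: for each k, pieces[k] = 1 + min over i with p[i]+r[k−i]=r[k] of pieces[k−i].
pieces[5] = 1
pieces[6] = 2
pieces[7] = 1
pieces[8] = 2

2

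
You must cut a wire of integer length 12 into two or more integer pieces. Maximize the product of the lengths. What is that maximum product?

81

Fill f[k] for k=2..12: at each k try every first piece i and multiply by the better of (k−i) uncut or f[k−i].
f[2] = 1×max(1,0) = 1×1 = 1
f[3] = 1×max(2,1) = 1×2 = 2
f[4] = 2×max(2,1) = 2×2 = 4
f[5] = 2×max(3,2) = 2×3 = 6
f[6] = 3×max(3,2) = 3×3 = 9
f[7] = 2×max(5,6) = 2×6 = 12
f[8] = 2×max(6,9) = 2×9 = 18
f[9] = 3×max(6,9) = 3×9 = 27
f[10] = 2×max(8,18) = 2×18 = 36
f[11] = 2×max(9,27) = 2×27 = 54
f[12] = 3×max(9,27) = 3×27 = 81
One optimal split: 3 + 3 + 3 + 3; product 3×3×3×3 = 81.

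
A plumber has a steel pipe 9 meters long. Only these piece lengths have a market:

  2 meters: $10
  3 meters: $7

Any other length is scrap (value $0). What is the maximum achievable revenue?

Build f[k] bottom-up: f[k] = max over allowed piece i of (p[i] + f[k−i]).
f[1] = 0
f[2] = 10
f[3] = 10
f[4] = 20  (first piece 2, then f[2]=10)
f[5] = 20
f[6] = 30  (first piece 2, then f[4]=20)
f[7] = 30
f[8] = 40  (first piece 2, then f[6]=30)
f[9] = 40
One optimal cutting: pieces 2 + 2 + 2 + 2 with 1 meter of scrap → $40.

40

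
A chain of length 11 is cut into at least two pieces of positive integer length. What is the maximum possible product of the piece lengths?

54

Let prod[k] be the best product for length k (with at least one cut). For each first piece i, the rest contributes max(k−i, prod[k−i]).
Small cases: prod[2]=1, prod[3]=2, prod[4]=4.
prod[5] = 2×max(3,2) = 2×3 = 6
prod[6] = 3×max(3,2) = 3×3 = 9
prod[7] = 2×max(5,6) = 2×6 = 12
prod[8] = 2×max(6,9) = 2×9 = 18
prod[9] = 3×max(6,9) = 3×9 = 27
prod[10] = 2×max(8,18) = 2×18 = 36
prod[11] = 2×max(9,27) = 2×27 = 54
One optimal split: 3 + 3 + 3 + 2; product 3×3×3×2 = 54.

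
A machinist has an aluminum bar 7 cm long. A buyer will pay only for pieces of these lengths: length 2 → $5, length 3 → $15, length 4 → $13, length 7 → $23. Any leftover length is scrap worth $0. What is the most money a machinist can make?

Build r[k] bottom-up: r[k] = max over allowed piece i of (p[i] + r[k−i]).
r[1] = 0
r[2] = 5
r[3] = max(5+0, 15+0) = 15
r[4] = max(5+5, 15+0, 13+0) = 15
r[5] = max(5+15, 15+5, 13+0) = 20
r[6] = max(5+15, 15+15, 13+5) = 30
r[7] = max(5+20, 15+15, 13+15, 23+0) = 30
One optimal cutting: pieces 3 + 3 with 1 cm of scrap → $30.

30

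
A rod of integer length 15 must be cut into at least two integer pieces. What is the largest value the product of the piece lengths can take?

Let m[k] be the best product for length k (with at least one cut). For each first piece i, the rest contributes max(k−i, m[k−i]).
m[2] = 1·max(1,0) = 1·1 = 1
m[3] = 1·max(2,1) = 1·2 = 2
m[4] = 2·max(2,1) = 2·2 = 4
m[5] = 2·max(3,2) = 2·3 = 6
m[6] = 3·max(3,2) = 3·3 = 9
m[7] = 2·max(5,6) = 2·6 = 12
m[8] = 2·max(6,9) = 2·9 = 18
m[9] = 3·max(6,9) = 3·9 = 27
m[10] = 2·max(8,18) = 2·18 = 36
m[11] = 2·max(9,27) = 2·27 = 54
m[12] = 3·max(9,27) = 3·27 = 81
m[13] = 2·max(11,54) = 2·54 = 108
m[14] = 2·max(12,81) = 2·81 = 162
m[15] = 3·max(12,81) = 3·81 = 243
One optimal split: 3 + 3 + 3 + 3 + 3; product 3·3·3·3·3 = 243.

243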